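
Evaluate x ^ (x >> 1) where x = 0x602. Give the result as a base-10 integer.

1283

x = 11000000010 = 1538
x>>1 = 01100000001
XOR  = 10100000011 = 1283
(x ^ (x >> 1) gives the standard binary-reflected Gray code of x.)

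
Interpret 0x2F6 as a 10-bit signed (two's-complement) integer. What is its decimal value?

pattern = 1011110110 (MSB is 1 ⇒ negative)
Invert: 0100001001, add 1 → 0100001010 = 266, so the value is -266.
(Equivalently: 758 - 2^10 = 758 - 1024 = -266.)

-266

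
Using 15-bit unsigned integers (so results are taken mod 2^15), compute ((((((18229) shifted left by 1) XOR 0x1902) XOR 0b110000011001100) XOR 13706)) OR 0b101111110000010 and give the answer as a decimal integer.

18229 = 100011100110101
→ shifted left by 1 (mod 2^15) → 000111001101010 = 3690
0x1902 = 001100100000010
→ XOR → 001011101101000 = 5992
0b110000011001100 = 110000011001100
→ XOR → 111011110100100 = 30628
13706 = 011010110001010
→ XOR → 100001000101110 = 16942
0b101111110000010 = 101111110000010
→ OR → 101111110101110 = 24494

24494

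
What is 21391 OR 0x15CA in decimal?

22479

21391 = 101001110001111
0x15CA = 001010111001010
 OR → 101011111001111 = 22479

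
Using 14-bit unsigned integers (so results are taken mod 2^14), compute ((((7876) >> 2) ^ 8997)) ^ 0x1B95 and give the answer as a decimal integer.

16129

7876 = 01111011000100
→ >> 2 → 00011110110001 = 1969
8997 = 10001100100101
→ ^ → 10010010010100 = 9364
0x1B95 = 01101110010101
→ ^ → 11111100000001 = 16129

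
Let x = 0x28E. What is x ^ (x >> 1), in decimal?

x = 1010001110 = 654
x>>1 = 0101000111
XOR  = 1111001001 = 969
(x ^ (x >> 1) gives the standard binary-reflected Gray code of x.)

969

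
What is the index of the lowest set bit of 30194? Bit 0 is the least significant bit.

30194 = 111010111110010
Trailing zeros: 1, so the lowest set bit is bit 1 (value 2).

1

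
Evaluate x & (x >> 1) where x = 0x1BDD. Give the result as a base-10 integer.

2508

x = 1101111011101 = 7133
x>>1 = 0110111101110
AND  = 0100111001100 = 2508
(x & (x >> 1) has a 1 wherever x has two consecutive 1 bits.)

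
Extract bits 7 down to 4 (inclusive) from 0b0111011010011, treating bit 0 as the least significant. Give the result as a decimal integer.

13

v = 0111011010011
Shift right by 4: 011101101
Mask low 4 bits: 1101 = 13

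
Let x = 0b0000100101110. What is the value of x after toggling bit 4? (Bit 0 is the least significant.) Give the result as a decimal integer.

x = 0000100101110
bit 4 is currently 0; toggle it via x ^ (1 << 4) = x ^ 16
→ 0000100111110 = 318

318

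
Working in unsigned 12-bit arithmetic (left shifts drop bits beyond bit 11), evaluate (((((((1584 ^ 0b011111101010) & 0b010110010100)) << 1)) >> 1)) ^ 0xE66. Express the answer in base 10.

1584 = 011000110000
0b011111101010 = 011111101010
→ ^ → 000111011010 = 474
0b010110010100 = 010110010100
→ & → 000110010000 = 400
→ << 1 (mod 2^12) → 001100100000 = 800
→ >> 1 → 000110010000 = 400
0xE66 = 111001100110
→ ^ → 111111110110 = 4086

4086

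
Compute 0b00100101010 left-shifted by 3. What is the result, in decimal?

x = 000100101010
shift left by 3 → 100101010000 = 2384
(equivalently, 298 × 2^3 = 298 × 8)

2384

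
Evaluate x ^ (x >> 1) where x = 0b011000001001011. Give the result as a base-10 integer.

x = 11000001001011 = 12363
x>>1 = 01100000100101
XOR  = 10100001101110 = 10350
(x ^ (x >> 1) gives the standard binary-reflected Gray code of x.)

10350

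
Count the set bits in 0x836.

5

0x836 = 100000110110
Count the 1s: 1 + 1 + 1 + 1 + 1 = 5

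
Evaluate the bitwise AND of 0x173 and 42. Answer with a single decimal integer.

34

0x173 = 101110011
42 = 000101010
AND → 000100010 = 34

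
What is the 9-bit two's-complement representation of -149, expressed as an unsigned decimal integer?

363

149 in 9 bits: 010010101
Invert: 101101010
Add 1:  101101011 = 363
(Check: 2^9 - 149 = 512 - 149 = 363.)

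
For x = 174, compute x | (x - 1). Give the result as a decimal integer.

175

x = 10101110 = 174
x - 1 = 10101101
OR    = 10101111 = 175
(x | (x - 1) sets all bits below the lowest set bit.)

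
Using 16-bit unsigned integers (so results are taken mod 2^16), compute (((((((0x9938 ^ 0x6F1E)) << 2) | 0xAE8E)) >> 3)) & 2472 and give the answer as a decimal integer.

0x9938 = 1001100100111000
0x6F1E = 0110111100011110
→ ^ → 1111011000100110 = 63014
→ << 2 (mod 2^16) → 1101100010011000 = 55448
0xAE8E = 1010111010001110
→ | → 1111111010011110 = 65182
→ >> 3 → 0001111111010011 = 8147
2472 = 0000100110101000
→ & → 0000100110000000 = 2432

2432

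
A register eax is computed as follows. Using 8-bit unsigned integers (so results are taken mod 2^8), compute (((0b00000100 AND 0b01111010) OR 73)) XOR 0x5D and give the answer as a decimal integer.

0b00000100 = 00000100
0b01111010 = 01111010
→ AND → 00000000 = 0
73 = 01001001
→ OR → 01001001 = 73
0x5D = 01011101
→ XOR → 00010100 = 20

20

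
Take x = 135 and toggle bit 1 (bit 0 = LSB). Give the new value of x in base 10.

x = 10000111
bit 1 is currently 1; toggle it via x ^ (1 << 1) = x ^ 2
→ 10000101 = 133

133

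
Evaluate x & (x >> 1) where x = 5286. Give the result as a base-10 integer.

x = 1010010100110 = 5286
x>>1 = 0101001010011
AND  = 0000000000010 = 2
(x & (x >> 1) has a 1 wherever x has two consecutive 1 bits.)

2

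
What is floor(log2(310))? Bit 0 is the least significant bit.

8

310 = 100110110
The topmost 1 is at position 8 (since 2^8 = 256 ≤ 310 < 512).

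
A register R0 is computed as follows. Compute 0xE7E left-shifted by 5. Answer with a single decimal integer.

0xE7E = 00000111001111110
shift left by 5 → 11100111111000000 = 118720
(equivalently, 3710 × 2^5 = 3710 × 32)

118720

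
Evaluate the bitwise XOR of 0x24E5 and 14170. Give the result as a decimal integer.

5055

0x24E5 = 10010011100101
14170 = 11011101011010
XOR → 01001110111111 = 5055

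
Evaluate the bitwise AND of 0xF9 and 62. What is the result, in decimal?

0xF9 = 11111001
62 = 00111110
AND → 00111000 = 56

56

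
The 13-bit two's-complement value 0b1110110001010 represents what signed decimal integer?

pattern = 1110110001010 (MSB is 1 ⇒ negative)
Invert: 0001001110101, add 1 → 0001001110110 = 630, so the value is -630.
(Equivalently: 7562 - 2^13 = 7562 - 8192 = -630.)

-630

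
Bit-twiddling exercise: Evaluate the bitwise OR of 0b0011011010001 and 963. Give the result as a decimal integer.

a = 11011010001
963 = 01111000011
 OR → 11111010011 = 2003

2003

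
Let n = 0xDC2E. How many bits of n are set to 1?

9

0xDC2E = 1101110000101110
Count the 1s: 1 + 1 + 1 + 1 + 1 + 1 + 1 + 1 + 1 = 9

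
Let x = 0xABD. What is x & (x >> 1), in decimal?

28

x = 101010111101 = 2749
x>>1 = 010101011110
AND  = 000000011100 = 28
(x & (x >> 1) has a 1 wherever x has two consecutive 1 bits.)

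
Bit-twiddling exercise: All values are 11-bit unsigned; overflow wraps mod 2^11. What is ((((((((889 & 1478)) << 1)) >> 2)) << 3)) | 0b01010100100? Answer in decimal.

1956

889 = 01101111001
1478 = 10111000110
→ & → 00101000000 = 320
→ << 1 (mod 2^11) → 01010000000 = 640
→ >> 2 → 00010100000 = 160
→ << 3 (mod 2^11) → 10100000000 = 1280
0b01010100100 = 01010100100
→ | → 11110100100 = 1956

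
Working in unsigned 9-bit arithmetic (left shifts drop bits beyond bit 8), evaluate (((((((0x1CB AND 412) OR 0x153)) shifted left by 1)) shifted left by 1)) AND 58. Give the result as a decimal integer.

40

0x1CB = 111001011
412 = 110011100
→ AND → 110001000 = 392
0x153 = 101010011
→ OR → 111011011 = 475
→ shifted left by 1 (mod 2^9) → 110110110 = 438
→ shifted left by 1 (mod 2^9) → 101101100 = 364
58 = 000111010
→ AND → 000101000 = 40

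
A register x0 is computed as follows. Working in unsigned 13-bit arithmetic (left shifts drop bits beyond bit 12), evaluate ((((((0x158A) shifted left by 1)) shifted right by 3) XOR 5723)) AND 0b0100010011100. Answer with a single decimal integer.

0x158A = 1010110001010
→ shifted left by 1 (mod 2^13) → 0101100010100 = 2836
→ shifted right by 3 → 0000101100010 = 354
5723 = 1011001011011
→ XOR → 1011100111001 = 5945
0b0100010011100 = 0100010011100
→ AND → 0000000011000 = 24

24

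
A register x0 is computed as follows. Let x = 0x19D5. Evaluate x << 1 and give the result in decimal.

0x19D5 = 01100111010101
shift left by 1 → 11001110101010 = 13226
(equivalently, 6613 × 2^1 = 6613 × 2)

13226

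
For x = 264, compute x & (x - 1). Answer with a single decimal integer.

256

x = 100001000 = 264
x - 1 = 100000111
AND   = 100000000 = 256
(x & (x - 1) clears the lowest set bit of x.)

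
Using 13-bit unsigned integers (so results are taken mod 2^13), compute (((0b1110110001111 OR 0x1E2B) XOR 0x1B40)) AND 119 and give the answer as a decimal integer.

103

0b1110110001111 = 1110110001111
0x1E2B = 1111000101011
→ OR → 1111110101111 = 8111
0x1B40 = 1101101000000
→ XOR → 0010011101111 = 1263
119 = 0000001110111
→ AND → 0000001100111 = 103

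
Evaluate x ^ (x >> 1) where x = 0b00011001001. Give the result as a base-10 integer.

x = 11001001 = 201
x>>1 = 01100100
XOR  = 10101101 = 173
(x ^ (x >> 1) gives the standard binary-reflected Gray code of x.)

173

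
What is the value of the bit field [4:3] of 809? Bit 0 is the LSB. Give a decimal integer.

v = 001100101001
Shift right by 3: 001100101
Mask low 2 bits: 01 = 1

1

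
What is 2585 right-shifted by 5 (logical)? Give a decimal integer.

80

2585 = 101000011001
shift right by 5 → 000001010000 = 80
(equivalently, floor(2585 / 32))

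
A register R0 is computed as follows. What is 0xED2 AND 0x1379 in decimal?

0xED2 = 0111011010010
0x1379 = 1001101111001
AND → 0001001010000 = 592

592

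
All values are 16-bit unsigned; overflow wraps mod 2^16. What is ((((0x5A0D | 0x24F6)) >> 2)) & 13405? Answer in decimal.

5149

0x5A0D = 0101101000001101
0x24F6 = 0010010011110110
→ | → 0111111011111111 = 32511
→ >> 2 → 0001111110111111 = 8127
13405 = 0011010001011101
→ & → 0001010000011101 = 5149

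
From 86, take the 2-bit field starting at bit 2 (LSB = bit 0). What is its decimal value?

1

v = 01010110
Shift right by 2: 010101
Mask low 2 bits: 01 = 1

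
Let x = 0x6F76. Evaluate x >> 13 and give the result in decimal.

0x6F76 = 110111101110110
shift right by 13 → 000000000000011 = 3
(equivalently, floor(28534 / 8192))

3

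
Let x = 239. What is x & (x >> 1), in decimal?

103

x = 11101111 = 239
x>>1 = 01110111
AND  = 01100111 = 103
(x & (x >> 1) has a 1 wherever x has two consecutive 1 bits.)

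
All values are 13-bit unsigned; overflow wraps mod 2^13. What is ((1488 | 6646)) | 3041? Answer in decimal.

1488 = 0010111010000
6646 = 1100111110110
→ | → 1110111110110 = 7670
3041 = 0101111100001
→ | → 1111111110111 = 8183

8183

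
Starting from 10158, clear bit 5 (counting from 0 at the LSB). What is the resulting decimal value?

10126

x = 10011110101110
bit 5 is currently 1; clear it via x & ~(1 << 5) = x & ~32
→ 10011110001110 = 10126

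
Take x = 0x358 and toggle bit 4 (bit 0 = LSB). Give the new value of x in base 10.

x = 1101011000
bit 4 is currently 1; toggle it via x ^ (1 << 4) = x ^ 16
→ 1101001000 = 840

840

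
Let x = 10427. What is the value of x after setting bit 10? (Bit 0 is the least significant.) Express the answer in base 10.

11451

x = 10100010111011
bit 10 is currently 0; set it via x | (1 << 10) = x | 1024
→ 10110010111011 = 11451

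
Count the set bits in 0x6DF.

9

0x6DF = 11011011111
Count the 1s: 1 + 1 + 1 + 1 + 1 + 1 + 1 + 1 + 1 = 9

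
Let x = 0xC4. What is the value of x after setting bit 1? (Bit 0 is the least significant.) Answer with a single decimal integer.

198

x = 011000100
bit 1 is currently 0; set it via x | (1 << 1) = x | 2
→ 011000110 = 198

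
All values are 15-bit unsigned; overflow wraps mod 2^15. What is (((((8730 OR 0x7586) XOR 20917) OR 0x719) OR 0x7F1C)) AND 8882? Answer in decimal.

8730 = 010001000011010
0x7586 = 111010110000110
→ OR → 111011110011110 = 30622
20917 = 101000110110101
→ XOR → 010011000101011 = 9771
0x719 = 000011100011001
→ OR → 010011100111011 = 10043
0x7F1C = 111111100011100
→ OR → 111111100111111 = 32575
8882 = 010001010110010
→ AND → 010001000110010 = 8754

8754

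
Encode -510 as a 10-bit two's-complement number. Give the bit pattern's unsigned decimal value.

514

510 in 10 bits: 0111111110
Invert: 1000000001
Add 1:  1000000010 = 514
(Check: 2^10 - 510 = 1024 - 510 = 514.)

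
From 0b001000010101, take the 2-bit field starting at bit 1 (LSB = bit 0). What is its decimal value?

2

v = 001000010101
Shift right by 1: 00100001010
Mask low 2 bits: 10 = 2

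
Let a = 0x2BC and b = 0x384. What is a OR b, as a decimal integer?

956

0x2BC = 1010111100
0x384 = 1110000100
 OR → 1110111100 = 956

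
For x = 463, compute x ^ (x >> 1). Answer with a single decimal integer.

x = 111001111 = 463
x>>1 = 011100111
XOR  = 100101000 = 296
(x ^ (x >> 1) gives the standard binary-reflected Gray code of x.)

296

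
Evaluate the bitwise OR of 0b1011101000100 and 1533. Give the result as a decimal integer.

a = 1011101000100
1533 = 0010111111101
 OR → 1011111111101 = 6141

6141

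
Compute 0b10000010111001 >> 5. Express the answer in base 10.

261

x = 10000010111001
shift right by 5 → 00000100000101 = 261
(equivalently, floor(8377 / 32))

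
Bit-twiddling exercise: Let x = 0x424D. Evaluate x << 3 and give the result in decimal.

135784

0x424D = 000100001001001101
shift left by 3 → 100001001001101000 = 135784
(equivalently, 16973 × 2^3 = 16973 × 8)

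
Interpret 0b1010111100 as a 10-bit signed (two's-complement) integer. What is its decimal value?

-324

pattern = 1010111100 (MSB is 1 ⇒ negative)
Invert: 0101000011, add 1 → 0101000100 = 324, so the value is -324.
(Equivalently: 700 - 2^10 = 700 - 1024 = -324.)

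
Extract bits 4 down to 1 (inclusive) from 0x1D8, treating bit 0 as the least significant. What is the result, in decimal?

12

v = 0111011000
Shift right by 1: 011101100
Mask low 4 bits: 1100 = 12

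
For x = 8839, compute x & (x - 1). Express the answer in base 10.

8838

x = 10001010000111 = 8839
x - 1 = 10001010000110
AND   = 10001010000110 = 8838
(x & (x - 1) clears the lowest set bit of x.)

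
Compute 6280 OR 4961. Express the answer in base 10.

6280 = 1100010001000
4961 = 1001101100001
 OR → 1101111101001 = 7145

7145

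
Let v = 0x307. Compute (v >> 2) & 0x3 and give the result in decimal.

1

v = 1100000111
Shift right by 2: 11000001
Mask low 2 bits: 01 = 1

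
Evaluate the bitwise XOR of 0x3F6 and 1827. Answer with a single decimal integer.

1237

0x3F6 = 01111110110
1827 = 11100100011
XOR → 10011010101 = 1237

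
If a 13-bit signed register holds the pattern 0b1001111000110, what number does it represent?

-3130

pattern = 1001111000110 (MSB is 1 ⇒ negative)
Invert: 0110000111001, add 1 → 0110000111010 = 3130, so the value is -3130.
(Equivalently: 5062 - 2^13 = 5062 - 8192 = -3130.)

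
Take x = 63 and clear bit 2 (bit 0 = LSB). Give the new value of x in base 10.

59

x = 00111111
bit 2 is currently 1; clear it via x & ~(1 << 2) = x & ~4
→ 00111011 = 59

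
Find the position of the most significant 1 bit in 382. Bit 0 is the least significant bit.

382 = 101111110
The topmost 1 is at position 8 (since 2^8 = 256 ≤ 382 < 512).

8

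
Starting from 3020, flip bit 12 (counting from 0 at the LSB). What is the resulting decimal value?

7116

x = 0101111001100
bit 12 is currently 0; toggle it via x ^ (1 << 12) = x ^ 4096
→ 1101111001100 = 7116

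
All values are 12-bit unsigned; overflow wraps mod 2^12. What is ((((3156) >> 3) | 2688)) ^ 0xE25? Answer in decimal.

1455

3156 = 110001010100
→ >> 3 → 000110001010 = 394
2688 = 101010000000
→ | → 101110001010 = 2954
0xE25 = 111000100101
→ ^ → 010110101111 = 1455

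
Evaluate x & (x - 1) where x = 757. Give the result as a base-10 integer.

x = 1011110101 = 757
x - 1 = 1011110100
AND   = 1011110100 = 756
(x & (x - 1) clears the lowest set bit of x.)

756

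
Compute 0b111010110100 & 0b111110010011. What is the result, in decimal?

3728

a = 111010110100
b = 111110010011
AND → 111010010000 = 3728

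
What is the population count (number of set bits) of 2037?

9

2037 = 11111110101
Count the 1s: 1 + 1 + 1 + 1 + 1 + 1 + 1 + 1 + 1 = 9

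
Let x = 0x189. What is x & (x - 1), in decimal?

392

x = 110001001 = 393
x - 1 = 110001000
AND   = 110001000 = 392
(x & (x - 1) clears the lowest set bit of x.)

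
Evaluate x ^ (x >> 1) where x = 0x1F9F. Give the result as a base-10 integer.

4176

x = 1111110011111 = 8095
x>>1 = 0111111001111
XOR  = 1000001010000 = 4176
(x ^ (x >> 1) gives the standard binary-reflected Gray code of x.)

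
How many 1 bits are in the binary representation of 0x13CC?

0x13CC = 1001111001100
Count the 1s: 1 + 1 + 1 + 1 + 1 + 1 + 1 = 7

7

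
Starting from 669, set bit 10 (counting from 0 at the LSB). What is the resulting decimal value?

x = 001010011101
bit 10 is currently 0; set it via x | (1 << 10) = x | 1024
→ 011010011101 = 1693

1693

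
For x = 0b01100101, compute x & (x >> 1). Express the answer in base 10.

32

x = 1100101 = 101
x>>1 = 0110010
AND  = 0100000 = 32
(x & (x >> 1) has a 1 wherever x has two consecutive 1 bits.)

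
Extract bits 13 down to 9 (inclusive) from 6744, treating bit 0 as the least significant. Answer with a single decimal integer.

v = 01101001011000
Shift right by 9: 01101
Mask low 5 bits: 01101 = 13

13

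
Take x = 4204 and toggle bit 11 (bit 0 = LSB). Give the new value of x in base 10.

x = 1000001101100
bit 11 is currently 0; toggle it via x ^ (1 << 11) = x ^ 2048
→ 1100001101100 = 6252

6252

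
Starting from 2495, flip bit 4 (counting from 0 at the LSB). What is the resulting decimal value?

2479

x = 0100110111111
bit 4 is currently 1; toggle it via x ^ (1 << 4) = x ^ 16
→ 0100110101111 = 2479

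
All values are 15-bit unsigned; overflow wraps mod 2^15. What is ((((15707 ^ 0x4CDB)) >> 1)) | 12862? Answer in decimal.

15707 = 011110101011011
0x4CDB = 100110011011011
→ ^ → 111000110000000 = 29056
→ >> 1 → 011100011000000 = 14528
12862 = 011001000111110
→ | → 011101011111110 = 15102

15102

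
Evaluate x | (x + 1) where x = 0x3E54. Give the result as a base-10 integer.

15957

x = 11111001010100 = 15956
x + 1 = 11111001010101
OR    = 11111001010101 = 15957
(x | (x + 1) sets the lowest cleared bit.)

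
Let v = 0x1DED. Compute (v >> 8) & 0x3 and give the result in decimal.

1

v = 01110111101101
Shift right by 8: 011101
Mask low 2 bits: 01 = 1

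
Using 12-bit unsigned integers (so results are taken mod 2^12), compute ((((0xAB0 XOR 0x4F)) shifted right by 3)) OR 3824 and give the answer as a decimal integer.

0xAB0 = 101010110000
0x4F = 000001001111
→ XOR → 101011111111 = 2815
→ shifted right by 3 → 000101011111 = 351
3824 = 111011110000
→ OR → 111111111111 = 4095

4095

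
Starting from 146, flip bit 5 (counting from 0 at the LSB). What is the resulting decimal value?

x = 10010010
bit 5 is currently 0; toggle it via x ^ (1 << 5) = x ^ 32
→ 10110010 = 178

178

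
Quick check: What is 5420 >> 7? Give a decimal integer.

5420 = 1010100101100
shift right by 7 → 0000000101010 = 42
(equivalently, floor(5420 / 128))

42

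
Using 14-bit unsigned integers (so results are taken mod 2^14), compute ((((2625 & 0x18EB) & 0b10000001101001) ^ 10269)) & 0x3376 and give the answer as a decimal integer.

2625 = 00101001000001
0x18EB = 01100011101011
→ & → 00100001000001 = 2113
0b10000001101001 = 10000001101001
→ & → 00000001000001 = 65
10269 = 10100000011101
→ ^ → 10100001011100 = 10332
0x3376 = 11001101110110
→ & → 10000001010100 = 8276

8276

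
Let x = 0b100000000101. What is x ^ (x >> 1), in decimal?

x = 100000000101 = 2053
x>>1 = 010000000010
XOR  = 110000000111 = 3079
(x ^ (x >> 1) gives the standard binary-reflected Gray code of x.)

3079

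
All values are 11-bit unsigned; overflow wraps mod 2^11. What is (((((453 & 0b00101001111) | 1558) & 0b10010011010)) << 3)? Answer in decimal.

453 = 00111000101
0b00101001111 = 00101001111
→ & → 00101000101 = 325
1558 = 11000010110
→ | → 11101010111 = 1879
0b10010011010 = 10010011010
→ & → 10000010010 = 1042
→ << 3 (mod 2^11) → 00010010000 = 144

144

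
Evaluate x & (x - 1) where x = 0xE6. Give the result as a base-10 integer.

228

x = 11100110 = 230
x - 1 = 11100101
AND   = 11100100 = 228
(x & (x - 1) clears the lowest set bit of x.)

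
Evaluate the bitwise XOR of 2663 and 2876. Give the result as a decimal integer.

347

2663 = 101001100111
2876 = 101100111100
XOR → 000101011011 = 347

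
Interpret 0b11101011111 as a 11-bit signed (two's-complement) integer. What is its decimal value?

-161

pattern = 11101011111 (MSB is 1 ⇒ negative)
Invert: 00010100000, add 1 → 00010100001 = 161, so the value is -161.
(Equivalently: 1887 - 2^11 = 1887 - 2048 = -161.)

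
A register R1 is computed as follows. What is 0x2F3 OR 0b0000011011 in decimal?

0x2F3 = 1011110011
b = 0000011011
 OR → 1011111011 = 763

763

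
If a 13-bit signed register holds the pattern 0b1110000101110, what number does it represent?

-978

pattern = 1110000101110 (MSB is 1 ⇒ negative)
Invert: 0001111010001, add 1 → 0001111010010 = 978, so the value is -978.
(Equivalently: 7214 - 2^13 = 7214 - 8192 = -978.)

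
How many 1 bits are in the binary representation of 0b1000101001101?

n = 1000101001101
Count the 1s: 1 + 1 + 1 + 1 + 1 + 1 = 6

6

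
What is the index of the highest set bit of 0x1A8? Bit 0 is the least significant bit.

8

0x1A8 = 110101000
The topmost 1 is at position 8 (since 2^8 = 256 ≤ 424 < 512).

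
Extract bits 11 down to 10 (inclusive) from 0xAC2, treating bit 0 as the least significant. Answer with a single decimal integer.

2

v = 0101011000010
Shift right by 10: 010
Mask low 2 bits: 10 = 2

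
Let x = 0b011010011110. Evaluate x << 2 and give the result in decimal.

6776

x = 0011010011110
shift left by 2 → 1101001111000 = 6776
(equivalently, 1694 × 2^2 = 1694 × 4)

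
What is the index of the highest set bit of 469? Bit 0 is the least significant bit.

469 = 111010101
The topmost 1 is at position 8 (since 2^8 = 256 ≤ 469 < 512).

8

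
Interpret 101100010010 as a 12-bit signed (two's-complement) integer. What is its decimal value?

-1262

pattern = 101100010010 (MSB is 1 ⇒ negative)
Invert: 010011101101, add 1 → 010011101110 = 1262, so the value is -1262.
(Equivalently: 2834 - 2^12 = 2834 - 4096 = -1262.)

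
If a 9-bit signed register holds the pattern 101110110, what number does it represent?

-138

pattern = 101110110 (MSB is 1 ⇒ negative)
Invert: 010001001, add 1 → 010001010 = 138, so the value is -138.
(Equivalently: 374 - 2^9 = 374 - 512 = -138.)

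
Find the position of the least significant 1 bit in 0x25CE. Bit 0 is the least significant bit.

0x25CE = 10010111001110
Trailing zeros: 1, so the lowest set bit is bit 1 (value 2).

1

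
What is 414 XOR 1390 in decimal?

414 = 00110011110
1390 = 10101101110
XOR → 10011110000 = 1264

1264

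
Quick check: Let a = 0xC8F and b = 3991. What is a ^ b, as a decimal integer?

0xC8F = 110010001111
3991 = 111110010111
XOR → 001100011000 = 792

792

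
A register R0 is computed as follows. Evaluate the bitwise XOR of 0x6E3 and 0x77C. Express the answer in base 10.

0x6E3 = 11011100011
0x77C = 11101111100
XOR → 00110011111 = 415

415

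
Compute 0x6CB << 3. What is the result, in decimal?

13912

0x6CB = 00011011001011
shift left by 3 → 11011001011000 = 13912
(equivalently, 1739 × 2^3 = 1739 × 8)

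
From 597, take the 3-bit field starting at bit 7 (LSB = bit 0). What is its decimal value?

v = 1001010101
Shift right by 7: 100
Mask low 3 bits: 100 = 4

4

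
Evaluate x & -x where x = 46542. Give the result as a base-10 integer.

2

x = 1011010111001110 = 46542
-x (two's complement) = …0100101000110010
AND   = 0000000000000010 = 2
(x & -x isolates the lowest set bit of x.)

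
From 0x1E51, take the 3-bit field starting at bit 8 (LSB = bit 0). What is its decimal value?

6

v = 1111001010001
Shift right by 8: 11110
Mask low 3 bits: 110 = 6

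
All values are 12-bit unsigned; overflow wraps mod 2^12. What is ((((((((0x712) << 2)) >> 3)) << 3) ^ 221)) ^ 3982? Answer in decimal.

795

0x712 = 011100010010
→ << 2 (mod 2^12) → 110001001000 = 3144
→ >> 3 → 000110001001 = 393
→ << 3 (mod 2^12) → 110001001000 = 3144
221 = 000011011101
→ ^ → 110010010101 = 3221
3982 = 111110001110
→ ^ → 001100011011 = 795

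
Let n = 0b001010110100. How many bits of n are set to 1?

5

n = 1010110100
Count the 1s: 1 + 1 + 1 + 1 + 1 = 5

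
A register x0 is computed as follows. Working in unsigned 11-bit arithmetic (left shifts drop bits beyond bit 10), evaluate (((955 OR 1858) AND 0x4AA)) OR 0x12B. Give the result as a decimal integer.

1451

955 = 01110111011
1858 = 11101000010
→ OR → 11111111011 = 2043
0x4AA = 10010101010
→ AND → 10010101010 = 1194
0x12B = 00100101011
→ OR → 10110101011 = 1451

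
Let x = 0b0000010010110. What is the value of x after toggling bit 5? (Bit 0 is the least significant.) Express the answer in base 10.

x = 0000010010110
bit 5 is currently 0; toggle it via x ^ (1 << 5) = x ^ 32
→ 0000010110110 = 182

182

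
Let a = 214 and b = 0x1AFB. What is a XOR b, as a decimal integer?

214 = 0000011010110
0x1AFB = 1101011111011
XOR → 1101000101101 = 6701

6701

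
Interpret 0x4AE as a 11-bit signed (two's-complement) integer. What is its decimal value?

pattern = 10010101110 (MSB is 1 ⇒ negative)
Invert: 01101010001, add 1 → 01101010010 = 850, so the value is -850.
(Equivalently: 1198 - 2^11 = 1198 - 2048 = -850.)

-850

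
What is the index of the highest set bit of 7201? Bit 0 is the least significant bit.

12

7201 = 1110000100001
The topmost 1 is at position 12 (since 2^12 = 4096 ≤ 7201 < 8192).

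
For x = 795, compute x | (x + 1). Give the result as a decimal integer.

799

x = 1100011011 = 795
x + 1 = 1100011100
OR    = 1100011111 = 799
(x | (x + 1) sets the lowest cleared bit.)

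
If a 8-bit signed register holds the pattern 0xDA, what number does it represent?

-38

pattern = 11011010 (MSB is 1 ⇒ negative)
Invert: 00100101, add 1 → 00100110 = 38, so the value is -38.
(Equivalently: 218 - 2^8 = 218 - 256 = -38.)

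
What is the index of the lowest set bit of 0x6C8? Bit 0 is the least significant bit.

3

0x6C8 = 11011001000
Trailing zeros: 3, so the lowest set bit is bit 3 (value 8).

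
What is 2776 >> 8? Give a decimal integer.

2776 = 101011011000
shift right by 8 → 000000001010 = 10
(equivalently, floor(2776 / 256))

10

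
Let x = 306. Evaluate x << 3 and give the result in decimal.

306 = 000100110010
shift left by 3 → 100110010000 = 2448
(equivalently, 306 × 2^3 = 306 × 8)

2448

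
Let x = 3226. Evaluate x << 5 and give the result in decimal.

3226 = 00000110010011010
shift left by 5 → 11001001101000000 = 103232
(equivalently, 3226 × 2^5 = 3226 × 32)

103232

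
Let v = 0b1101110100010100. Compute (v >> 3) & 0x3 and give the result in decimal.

v = 1101110100010100
Shift right by 3: 1101110100010
Mask low 2 bits: 10 = 2

2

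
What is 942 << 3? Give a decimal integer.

7536

942 = 0001110101110
shift left by 3 → 1110101110000 = 7536
(equivalently, 942 × 2^3 = 942 × 8)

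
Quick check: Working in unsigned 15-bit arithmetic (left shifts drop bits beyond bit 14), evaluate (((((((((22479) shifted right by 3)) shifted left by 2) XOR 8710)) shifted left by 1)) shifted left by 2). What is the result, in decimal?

22479 = 101011111001111
→ shifted right by 3 → 000101011111001 = 2809
→ shifted left by 2 (mod 2^15) → 010101111100100 = 11236
8710 = 010001000000110
→ XOR → 000100111100010 = 2530
→ shifted left by 1 (mod 2^15) → 001001111000100 = 5060
→ shifted left by 2 (mod 2^15) → 100111100010000 = 20240

20240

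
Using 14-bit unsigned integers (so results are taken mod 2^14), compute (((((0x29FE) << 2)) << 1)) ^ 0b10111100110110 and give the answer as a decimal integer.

0x29FE = 10100111111110
→ << 2 (mod 2^14) → 10011111111000 = 10232
→ << 1 (mod 2^14) → 00111111110000 = 4080
0b10111100110110 = 10111100110110
→ ^ → 10000011000110 = 8390

8390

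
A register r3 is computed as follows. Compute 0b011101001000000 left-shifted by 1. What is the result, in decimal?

29824

x = 011101001000000
shift left by 1 → 111010010000000 = 29824
(equivalently, 14912 × 2^1 = 14912 × 2)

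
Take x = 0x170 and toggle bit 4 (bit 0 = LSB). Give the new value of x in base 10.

x = 00101110000
bit 4 is currently 1; toggle it via x ^ (1 << 4) = x ^ 16
→ 00101100000 = 352

352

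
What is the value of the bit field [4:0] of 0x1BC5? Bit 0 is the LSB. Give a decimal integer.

5

v = 01101111000101
Shift right by 0: 01101111000101
Mask low 5 bits: 00101 = 5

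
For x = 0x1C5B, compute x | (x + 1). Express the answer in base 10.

7263

x = 1110001011011 = 7259
x + 1 = 1110001011100
OR    = 1110001011111 = 7263
(x | (x + 1) sets the lowest cleared bit.)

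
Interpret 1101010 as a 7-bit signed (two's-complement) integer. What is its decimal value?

-22

pattern = 1101010 (MSB is 1 ⇒ negative)
Invert: 0010101, add 1 → 0010110 = 22, so the value is -22.
(Equivalently: 106 - 2^7 = 106 - 128 = -22.)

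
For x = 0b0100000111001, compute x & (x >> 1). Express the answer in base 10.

24

x = 100000111001 = 2105
x>>1 = 010000011100
AND  = 000000011000 = 24
(x & (x >> 1) has a 1 wherever x has two consecutive 1 bits.)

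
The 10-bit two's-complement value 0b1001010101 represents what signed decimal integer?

-427

pattern = 1001010101 (MSB is 1 ⇒ negative)
Invert: 0110101010, add 1 → 0110101011 = 427, so the value is -427.
(Equivalently: 597 - 2^10 = 597 - 1024 = -427.)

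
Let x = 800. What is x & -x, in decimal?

32

x = 1100100000 = 800
-x (two's complement) = …0011100000
AND   = 0000100000 = 32
(x & -x isolates the lowest set bit of x.)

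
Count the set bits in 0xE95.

0xE95 = 111010010101
Count the 1s: 1 + 1 + 1 + 1 + 1 + 1 + 1 = 7

7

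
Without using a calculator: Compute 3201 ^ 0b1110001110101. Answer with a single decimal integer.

4340

3201 = 0110010000001
b = 1110001110101
XOR → 1000011110100 = 4340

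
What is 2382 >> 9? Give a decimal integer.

2382 = 100101001110
shift right by 9 → 000000000100 = 4
(equivalently, floor(2382 / 512))

4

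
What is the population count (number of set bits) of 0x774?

0x774 = 11101110100
Count the 1s: 1 + 1 + 1 + 1 + 1 + 1 + 1 = 7

7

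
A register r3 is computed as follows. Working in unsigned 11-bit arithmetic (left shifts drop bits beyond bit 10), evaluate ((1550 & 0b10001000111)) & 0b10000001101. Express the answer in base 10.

1028

1550 = 11000001110
0b10001000111 = 10001000111
→ & → 10000000110 = 1030
0b10000001101 = 10000001101
→ & → 10000000100 = 1028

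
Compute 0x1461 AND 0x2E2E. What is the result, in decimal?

1056

0x1461 = 01010001100001
0x2E2E = 10111000101110
AND → 00010000100000 = 1056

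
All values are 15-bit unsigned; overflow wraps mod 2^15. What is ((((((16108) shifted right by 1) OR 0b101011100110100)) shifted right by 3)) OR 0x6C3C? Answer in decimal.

28670

16108 = 011111011101100
→ shifted right by 1 → 001111101110110 = 8054
0b101011100110100 = 101011100110100
→ OR → 101111101110110 = 24438
→ shifted right by 3 → 000101111101110 = 3054
0x6C3C = 110110000111100
→ OR → 110111111111110 = 28670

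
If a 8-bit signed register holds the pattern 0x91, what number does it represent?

pattern = 10010001 (MSB is 1 ⇒ negative)
Invert: 01101110, add 1 → 01101111 = 111, so the value is -111.
(Equivalently: 145 - 2^8 = 145 - 256 = -111.)

-111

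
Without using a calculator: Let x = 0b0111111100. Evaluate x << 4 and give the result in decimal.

x = 0000111111100
shift left by 4 → 1111111000000 = 8128
(equivalently, 508 × 2^4 = 508 × 16)

8128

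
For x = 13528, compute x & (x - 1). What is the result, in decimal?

13520

x = 11010011011000 = 13528
x - 1 = 11010011010111
AND   = 11010011010000 = 13520
(x & (x - 1) clears the lowest set bit of x.)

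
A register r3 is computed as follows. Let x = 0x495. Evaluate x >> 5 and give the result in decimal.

0x495 = 10010010101
shift right by 5 → 00000100100 = 36
(equivalently, floor(1173 / 32))

36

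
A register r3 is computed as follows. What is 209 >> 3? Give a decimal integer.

26

209 = 11010001
shift right by 3 → 00011010 = 26
(equivalently, floor(209 / 8))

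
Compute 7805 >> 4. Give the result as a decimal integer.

487

7805 = 1111001111101
shift right by 4 → 0000111100111 = 487
(equivalently, floor(7805 / 16))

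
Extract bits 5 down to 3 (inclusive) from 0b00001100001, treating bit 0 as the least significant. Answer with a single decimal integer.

v = 00001100001
Shift right by 3: 00001100
Mask low 3 bits: 100 = 4

4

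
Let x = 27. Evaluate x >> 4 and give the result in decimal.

1

27 = 11011
shift right by 4 → 00001 = 1
(equivalently, floor(27 / 16))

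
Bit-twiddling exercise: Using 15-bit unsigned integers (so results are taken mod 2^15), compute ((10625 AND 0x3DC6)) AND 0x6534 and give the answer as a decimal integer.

10625 = 010100110000001
0x3DC6 = 011110111000110
→ AND → 010100110000000 = 10624
0x6534 = 110010100110100
→ AND → 010000100000000 = 8448

8448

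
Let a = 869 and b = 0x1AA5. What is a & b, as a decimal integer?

549

869 = 0001101100101
0x1AA5 = 1101010100101
AND → 0001000100101 = 549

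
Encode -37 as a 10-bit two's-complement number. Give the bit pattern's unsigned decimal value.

37 in 10 bits: 0000100101
Invert: 1111011010
Add 1:  1111011011 = 987
(Check: 2^10 - 37 = 1024 - 37 = 987.)

987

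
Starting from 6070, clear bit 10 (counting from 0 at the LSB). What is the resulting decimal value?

x = 1011110110110
bit 10 is currently 1; clear it via x & ~(1 << 10) = x & ~1024
→ 1001110110110 = 5046

5046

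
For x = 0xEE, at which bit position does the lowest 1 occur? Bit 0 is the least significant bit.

1

0xEE = 11101110
Trailing zeros: 1, so the lowest set bit is bit 1 (value 2).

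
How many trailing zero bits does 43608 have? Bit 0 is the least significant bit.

43608 = 1010101001011000
Trailing zeros: 3, so the lowest set bit is bit 3 (value 8).

3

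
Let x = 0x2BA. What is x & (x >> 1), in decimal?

x = 1010111010 = 698
x>>1 = 0101011101
AND  = 0000011000 = 24
(x & (x >> 1) has a 1 wherever x has two consecutive 1 bits.)

24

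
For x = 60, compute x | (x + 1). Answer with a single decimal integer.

x = 111100 = 60
x + 1 = 111101
OR    = 111101 = 61
(x | (x + 1) sets the lowest cleared bit.)

61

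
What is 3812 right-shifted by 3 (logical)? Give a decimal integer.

3812 = 111011100100
shift right by 3 → 000111011100 = 476
(equivalently, floor(3812 / 8))

476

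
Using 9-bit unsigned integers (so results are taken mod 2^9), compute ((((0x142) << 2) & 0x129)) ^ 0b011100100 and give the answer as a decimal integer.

492

0x142 = 101000010
→ << 2 (mod 2^9) → 100001000 = 264
0x129 = 100101001
→ & → 100001000 = 264
0b011100100 = 011100100
→ ^ → 111101100 = 492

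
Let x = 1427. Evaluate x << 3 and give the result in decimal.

11416

1427 = 00010110010011
shift left by 3 → 10110010011000 = 11416
(equivalently, 1427 × 2^3 = 1427 × 8)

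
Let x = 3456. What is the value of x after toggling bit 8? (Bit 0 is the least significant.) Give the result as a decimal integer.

x = 110110000000
bit 8 is currently 1; toggle it via x ^ (1 << 8) = x ^ 256
→ 110010000000 = 3200

3200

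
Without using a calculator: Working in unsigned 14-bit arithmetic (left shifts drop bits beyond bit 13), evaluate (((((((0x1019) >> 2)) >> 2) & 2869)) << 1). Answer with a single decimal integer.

0x1019 = 01000000011001
→ >> 2 → 00010000000110 = 1030
→ >> 2 → 00000100000001 = 257
2869 = 00101100110101
→ & → 00000100000001 = 257
→ << 1 (mod 2^14) → 00001000000010 = 514

514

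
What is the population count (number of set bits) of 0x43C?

5

0x43C = 10000111100
Count the 1s: 1 + 1 + 1 + 1 + 1 = 5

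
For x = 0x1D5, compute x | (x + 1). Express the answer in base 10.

x = 111010101 = 469
x + 1 = 111010110
OR    = 111010111 = 471
(x | (x + 1) sets the lowest cleared bit.)

471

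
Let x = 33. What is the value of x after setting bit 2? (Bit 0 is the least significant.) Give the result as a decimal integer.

37

x = 00100001
bit 2 is currently 0; set it via x | (1 << 2) = x | 4
→ 00100101 = 37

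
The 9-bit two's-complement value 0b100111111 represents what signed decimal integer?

pattern = 100111111 (MSB is 1 ⇒ negative)
Invert: 011000000, add 1 → 011000001 = 193, so the value is -193.
(Equivalently: 319 - 2^9 = 319 - 512 = -193.)

-193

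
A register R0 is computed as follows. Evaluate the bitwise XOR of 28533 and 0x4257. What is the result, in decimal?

11554

28533 = 110111101110101
0x4257 = 100001001010111
XOR → 010110100100010 = 11554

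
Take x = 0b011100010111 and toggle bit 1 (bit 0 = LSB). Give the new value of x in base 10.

x = 011100010111
bit 1 is currently 1; toggle it via x ^ (1 << 1) = x ^ 2
→ 011100010101 = 1813

1813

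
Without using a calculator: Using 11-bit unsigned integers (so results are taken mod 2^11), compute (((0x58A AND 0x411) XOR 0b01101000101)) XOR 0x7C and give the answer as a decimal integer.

0x58A = 10110001010
0x411 = 10000010001
→ AND → 10000000000 = 1024
0b01101000101 = 01101000101
→ XOR → 11101000101 = 1861
0x7C = 00001111100
→ XOR → 11100111001 = 1849

1849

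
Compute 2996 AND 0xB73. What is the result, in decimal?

2996 = 101110110100
0xB73 = 101101110011
AND → 101100110000 = 2864

2864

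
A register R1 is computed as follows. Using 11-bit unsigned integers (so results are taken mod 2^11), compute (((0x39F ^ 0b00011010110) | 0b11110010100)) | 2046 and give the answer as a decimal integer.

2047

0x39F = 01110011111
0b00011010110 = 00011010110
→ ^ → 01101001001 = 841
0b11110010100 = 11110010100
→ | → 11111011101 = 2013
2046 = 11111111110
→ | → 11111111111 = 2047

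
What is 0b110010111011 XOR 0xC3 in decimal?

a = 110010111011
0xC3 = 000011000011
XOR → 110001111000 = 3192

3192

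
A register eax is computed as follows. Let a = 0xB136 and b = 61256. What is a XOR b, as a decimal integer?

24190

0xB136 = 1011000100110110
61256 = 1110111101001000
XOR → 0101111001111110 = 24190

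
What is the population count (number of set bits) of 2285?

2285 = 100011101101
Count the 1s: 1 + 1 + 1 + 1 + 1 + 1 + 1 = 7

7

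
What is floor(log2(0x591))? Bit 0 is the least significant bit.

0x591 = 10110010001
The topmost 1 is at position 10 (since 2^10 = 1024 ≤ 1425 < 2048).

10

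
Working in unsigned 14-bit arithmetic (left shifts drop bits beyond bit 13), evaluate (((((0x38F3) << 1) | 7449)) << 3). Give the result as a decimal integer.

12280

0x38F3 = 11100011110011
→ << 1 (mod 2^14) → 11000111100110 = 12774
7449 = 01110100011001
→ | → 11110111111111 = 15871
→ << 3 (mod 2^14) → 10111111111000 = 12280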